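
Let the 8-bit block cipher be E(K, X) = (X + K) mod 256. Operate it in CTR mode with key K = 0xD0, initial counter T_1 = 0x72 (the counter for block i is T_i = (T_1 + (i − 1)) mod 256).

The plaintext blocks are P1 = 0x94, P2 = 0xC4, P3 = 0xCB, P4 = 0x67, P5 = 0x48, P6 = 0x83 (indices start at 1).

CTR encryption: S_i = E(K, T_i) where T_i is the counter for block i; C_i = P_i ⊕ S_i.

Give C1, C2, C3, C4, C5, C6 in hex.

C1 = 0xD6, C2 = 0x87, C3 = 0x8F, C4 = 0x22, C5 = 0x0E, C6 = 0xC4

C1: T = 0x72, S = E(K, T) = 0x42; 0x94 ⊕ 0x42 = 0xD6.
C2: T = 0x73, S = E(K, T) = 0x43; 0xC4 ⊕ 0x43 = 0x87.
C3: T = 0x74, S = E(K, T) = 0x44; 0xCB ⊕ 0x44 = 0x8F.
C4: T = 0x75, S = E(K, T) = 0x45; 0x67 ⊕ 0x45 = 0x22.
C5: T = 0x76, S = E(K, T) = 0x46; 0x48 ⊕ 0x46 = 0x0E.
C6: T = 0x77, S = E(K, T) = 0x47; 0x83 ⊕ 0x47 = 0xC4.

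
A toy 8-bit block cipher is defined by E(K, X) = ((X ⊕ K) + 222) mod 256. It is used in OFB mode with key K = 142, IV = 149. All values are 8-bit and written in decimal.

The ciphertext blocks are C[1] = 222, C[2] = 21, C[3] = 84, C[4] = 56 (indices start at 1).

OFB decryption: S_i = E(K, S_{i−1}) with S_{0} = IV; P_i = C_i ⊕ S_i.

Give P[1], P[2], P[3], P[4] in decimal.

P[1] = 39, P[2] = 64, P[3] = 237, P[4] = 45

P[1]: S = E(K, 149) = 249; 222 ⊕ 249 = 39.
P[2]: S = E(K, 249) = 85; 21 ⊕ 85 = 64.
P[3]: S = E(K, 85) = 185; 84 ⊕ 185 = 237.
P[4]: S = E(K, 185) = 21; 56 ⊕ 21 = 45.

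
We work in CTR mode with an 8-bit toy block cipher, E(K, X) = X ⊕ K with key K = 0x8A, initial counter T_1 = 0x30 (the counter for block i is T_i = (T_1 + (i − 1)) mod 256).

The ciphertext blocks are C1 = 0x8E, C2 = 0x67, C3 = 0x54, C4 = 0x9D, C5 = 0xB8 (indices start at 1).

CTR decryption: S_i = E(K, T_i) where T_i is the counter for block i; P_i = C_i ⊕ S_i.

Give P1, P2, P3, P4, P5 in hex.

P1 = 0x34, P2 = 0xDC, P3 = 0xEC, P4 = 0x24, P5 = 0x06

P1: T = 0x30, S = E(K, T) = 0xBA; 0x8E ⊕ 0xBA = 0x34.
P2: T = 0x31, S = E(K, T) = 0xBB; 0x67 ⊕ 0xBB = 0xDC.
P3: T = 0x32, S = E(K, T) = 0xB8; 0x54 ⊕ 0xB8 = 0xEC.
P4: T = 0x33, S = E(K, T) = 0xB9; 0x9D ⊕ 0xB9 = 0x24.
P5: T = 0x34, S = E(K, T) = 0xBE; 0xB8 ⊕ 0xBE = 0x06.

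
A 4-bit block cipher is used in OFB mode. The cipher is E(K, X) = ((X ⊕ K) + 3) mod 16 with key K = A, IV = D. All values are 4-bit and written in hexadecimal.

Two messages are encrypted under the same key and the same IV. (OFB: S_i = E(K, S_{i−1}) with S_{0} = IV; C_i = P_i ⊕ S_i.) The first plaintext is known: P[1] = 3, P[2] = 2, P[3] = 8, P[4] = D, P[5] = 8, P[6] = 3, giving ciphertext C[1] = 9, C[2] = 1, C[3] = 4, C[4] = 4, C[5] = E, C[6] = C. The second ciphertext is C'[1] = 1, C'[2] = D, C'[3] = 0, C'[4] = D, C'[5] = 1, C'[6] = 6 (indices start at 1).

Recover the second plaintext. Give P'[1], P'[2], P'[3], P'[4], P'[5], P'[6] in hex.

P'[1] = B, P'[2] = E, P'[3] = C, P'[4] = 4, P'[5] = 7, P'[6] = 9

In OFB with a reused IV, both messages share the same keystream S_i, so C_i ⊕ C'_i = P_i ⊕ P'_i and thus P'_i = P_i ⊕ C_i ⊕ C'_i.
P'[1]: 3 ⊕ 9 ⊕ 1 = B.
P'[2]: 2 ⊕ 1 ⊕ D = E.
P'[3]: 8 ⊕ 4 ⊕ 0 = C.
P'[4]: D ⊕ 4 ⊕ D = 4.
P'[5]: 8 ⊕ E ⊕ 1 = 7.
P'[6]: 3 ⊕ C ⊕ 6 = 9.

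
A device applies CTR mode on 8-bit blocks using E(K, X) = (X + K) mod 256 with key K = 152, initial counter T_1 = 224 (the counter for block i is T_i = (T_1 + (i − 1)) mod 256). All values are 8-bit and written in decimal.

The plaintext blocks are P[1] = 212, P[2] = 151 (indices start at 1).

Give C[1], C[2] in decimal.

C[1] = 172, C[2] = 238

CTR encryption: S_i = E(K, T_i) where T_i is the counter for block i; C_i = P_i ⊕ S_i.
C[1]: T = 224, S = E(K, T) = 120; 212 ⊕ 120 = 172.
C[2]: T = 225, S = E(K, T) = 121; 151 ⊕ 121 = 238.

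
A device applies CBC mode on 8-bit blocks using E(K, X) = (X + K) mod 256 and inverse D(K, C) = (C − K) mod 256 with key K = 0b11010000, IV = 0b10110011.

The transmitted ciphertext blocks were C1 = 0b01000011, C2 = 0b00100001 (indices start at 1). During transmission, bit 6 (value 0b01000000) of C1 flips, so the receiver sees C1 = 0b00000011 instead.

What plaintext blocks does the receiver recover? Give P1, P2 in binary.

CBC decryption: P_i = D(K, C_i) ⊕ C_{i−1}, with C_{0} = IV.
Only C1 changed, to 0b00000011. In CBC, a change in C_i garbles P_i and flips the same bit in P_{i+1}. Decrypting the received ciphertext:
P1: D(K, 0b00000011) = 0b00110011; 0b00110011 ⊕ 0b10110011 = 0b10000000.
P2: D(K, 0b00100001) = 0b01010001; 0b01010001 ⊕ 0b00000011 = 0b01010010.
Blocks that differ from the original plaintext: P1, P2.

P1 = 0b10000000, P2 = 0b01010010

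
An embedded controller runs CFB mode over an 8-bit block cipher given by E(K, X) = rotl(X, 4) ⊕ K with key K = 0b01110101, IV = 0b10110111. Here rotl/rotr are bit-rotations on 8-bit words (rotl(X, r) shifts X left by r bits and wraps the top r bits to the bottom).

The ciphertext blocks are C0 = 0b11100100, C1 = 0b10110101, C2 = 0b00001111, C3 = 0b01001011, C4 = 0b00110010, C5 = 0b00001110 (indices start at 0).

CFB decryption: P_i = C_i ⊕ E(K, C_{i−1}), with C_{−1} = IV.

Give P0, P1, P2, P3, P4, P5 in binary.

P0 = 0b11101010, P1 = 0b10001110, P2 = 0b00100001, P3 = 0b11001110, P4 = 0b11110011, P5 = 0b01011000

P0: E(K, 0b10110111) = 0b00001110; 0b11100100 ⊕ 0b00001110 = 0b11101010.
P1: E(K, 0b11100100) = 0b00111011; 0b10110101 ⊕ 0b00111011 = 0b10001110.
P2: E(K, 0b10110101) = 0b00101110; 0b00001111 ⊕ 0b00101110 = 0b00100001.
P3: E(K, 0b00001111) = 0b10000101; 0b01001011 ⊕ 0b10000101 = 0b11001110.
P4: E(K, 0b01001011) = 0b11000001; 0b00110010 ⊕ 0b11000001 = 0b11110011.
P5: E(K, 0b00110010) = 0b01010110; 0b00001110 ⊕ 0b01010110 = 0b01011000.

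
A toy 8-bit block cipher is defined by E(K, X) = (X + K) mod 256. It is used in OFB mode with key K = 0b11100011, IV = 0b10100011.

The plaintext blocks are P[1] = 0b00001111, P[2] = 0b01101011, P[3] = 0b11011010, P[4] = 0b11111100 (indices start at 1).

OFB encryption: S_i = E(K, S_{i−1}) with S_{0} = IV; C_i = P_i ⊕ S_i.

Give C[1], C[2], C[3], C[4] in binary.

C[1] = 0b10001001, C[2] = 0b00000010, C[3] = 0b10010110, C[4] = 0b11010011

C[1]: S = E(K, 0b10100011) = 0b10000110; 0b00001111 ⊕ 0b10000110 = 0b10001001.
C[2]: S = E(K, 0b10000110) = 0b01101001; 0b01101011 ⊕ 0b01101001 = 0b00000010.
C[3]: S = E(K, 0b01101001) = 0b01001100; 0b11011010 ⊕ 0b01001100 = 0b10010110.
C[4]: S = E(K, 0b01001100) = 0b00101111; 0b11111100 ⊕ 0b00101111 = 0b11010011.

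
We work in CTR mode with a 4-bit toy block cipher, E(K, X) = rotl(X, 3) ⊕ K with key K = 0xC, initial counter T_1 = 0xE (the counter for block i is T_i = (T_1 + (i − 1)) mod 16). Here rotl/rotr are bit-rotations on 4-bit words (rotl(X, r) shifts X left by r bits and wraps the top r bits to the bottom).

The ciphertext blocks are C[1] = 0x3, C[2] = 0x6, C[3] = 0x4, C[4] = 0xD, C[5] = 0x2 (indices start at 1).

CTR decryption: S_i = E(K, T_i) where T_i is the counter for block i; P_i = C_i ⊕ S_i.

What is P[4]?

P[4] = 0x9

P[4]: T = 0x1, S = E(K, T) = 0x4; 0xD ⊕ 0x4 = 0x9.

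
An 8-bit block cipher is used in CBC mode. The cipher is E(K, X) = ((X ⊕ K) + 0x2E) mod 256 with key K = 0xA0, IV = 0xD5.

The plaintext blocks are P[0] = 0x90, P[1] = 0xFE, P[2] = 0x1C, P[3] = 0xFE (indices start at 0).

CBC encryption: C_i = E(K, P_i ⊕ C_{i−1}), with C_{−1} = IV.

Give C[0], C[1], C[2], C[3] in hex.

C[0] = 0x13, C[1] = 0x7B, C[2] = 0xF5, C[3] = 0xD9

C[0]: P[0] ⊕ 0xD5 = 0x45; E(K, 0x45) = 0x13.
C[1]: P[1] ⊕ 0x13 = 0xED; E(K, 0xED) = 0x7B.
C[2]: P[2] ⊕ 0x7B = 0x67; E(K, 0x67) = 0xF5.
C[3]: P[3] ⊕ 0xF5 = 0x0B; E(K, 0x0B) = 0xD9.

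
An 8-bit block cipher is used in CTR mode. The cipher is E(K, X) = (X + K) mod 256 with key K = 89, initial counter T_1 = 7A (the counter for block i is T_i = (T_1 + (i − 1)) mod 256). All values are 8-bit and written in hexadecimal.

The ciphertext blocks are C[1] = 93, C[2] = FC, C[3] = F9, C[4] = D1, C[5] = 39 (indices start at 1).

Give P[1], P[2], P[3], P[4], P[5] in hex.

P[1] = 90, P[2] = F8, P[3] = FC, P[4] = D7, P[5] = 3E

CTR decryption: S_i = E(K, T_i) where T_i is the counter for block i; P_i = C_i ⊕ S_i.
P[1]: T = 7A, S = E(K, T) = 03; 93 ⊕ 03 = 90.
P[2]: T = 7B, S = E(K, T) = 04; FC ⊕ 04 = F8.
P[3]: T = 7C, S = E(K, T) = 05; F9 ⊕ 05 = FC.
P[4]: T = 7D, S = E(K, T) = 06; D1 ⊕ 06 = D7.
P[5]: T = 7E, S = E(K, T) = 07; 39 ⊕ 07 = 3E.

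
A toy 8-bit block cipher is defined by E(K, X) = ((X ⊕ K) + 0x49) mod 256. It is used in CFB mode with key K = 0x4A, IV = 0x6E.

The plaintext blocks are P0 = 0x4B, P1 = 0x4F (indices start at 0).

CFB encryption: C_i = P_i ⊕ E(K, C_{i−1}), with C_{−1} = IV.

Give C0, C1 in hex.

C0 = 0x26, C1 = 0xFA

C0: E(K, 0x6E) = 0x6D; 0x4B ⊕ 0x6D = 0x26.
C1: E(K, 0x26) = 0xB5; 0x4F ⊕ 0xB5 = 0xFA.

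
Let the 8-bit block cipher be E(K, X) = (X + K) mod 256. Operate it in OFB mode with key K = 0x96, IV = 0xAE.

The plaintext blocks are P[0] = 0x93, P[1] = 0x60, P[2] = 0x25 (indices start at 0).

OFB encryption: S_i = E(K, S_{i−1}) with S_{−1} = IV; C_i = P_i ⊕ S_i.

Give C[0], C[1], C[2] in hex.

C[0] = 0xD7, C[1] = 0xBA, C[2] = 0x55

C[0]: S = E(K, 0xAE) = 0x44; 0x93 ⊕ 0x44 = 0xD7.
C[1]: S = E(K, 0x44) = 0xDA; 0x60 ⊕ 0xDA = 0xBA.
C[2]: S = E(K, 0xDA) = 0x70; 0x25 ⊕ 0x70 = 0x55.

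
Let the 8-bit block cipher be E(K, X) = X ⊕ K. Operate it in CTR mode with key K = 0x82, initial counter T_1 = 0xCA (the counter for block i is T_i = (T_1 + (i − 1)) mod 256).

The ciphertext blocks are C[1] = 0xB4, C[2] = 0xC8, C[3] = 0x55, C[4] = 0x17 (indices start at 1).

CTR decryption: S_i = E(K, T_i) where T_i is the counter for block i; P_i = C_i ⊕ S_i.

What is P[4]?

P[4] = 0x58

P[4]: T = 0xCD, S = E(K, T) = 0x4F; 0x17 ⊕ 0x4F = 0x58.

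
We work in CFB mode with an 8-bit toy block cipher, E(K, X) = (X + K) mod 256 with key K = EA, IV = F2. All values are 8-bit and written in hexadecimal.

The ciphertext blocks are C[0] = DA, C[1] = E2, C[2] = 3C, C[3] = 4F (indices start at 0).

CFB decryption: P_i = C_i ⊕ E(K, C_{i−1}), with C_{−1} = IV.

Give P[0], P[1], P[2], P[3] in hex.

P[0]: E(K, F2) = DC; DA ⊕ DC = 06.
P[1]: E(K, DA) = C4; E2 ⊕ C4 = 26.
P[2]: E(K, E2) = CC; 3C ⊕ CC = F0.
P[3]: E(K, 3C) = 26; 4F ⊕ 26 = 69.

P[0] = 06, P[1] = 26, P[2] = F0, P[3] = 69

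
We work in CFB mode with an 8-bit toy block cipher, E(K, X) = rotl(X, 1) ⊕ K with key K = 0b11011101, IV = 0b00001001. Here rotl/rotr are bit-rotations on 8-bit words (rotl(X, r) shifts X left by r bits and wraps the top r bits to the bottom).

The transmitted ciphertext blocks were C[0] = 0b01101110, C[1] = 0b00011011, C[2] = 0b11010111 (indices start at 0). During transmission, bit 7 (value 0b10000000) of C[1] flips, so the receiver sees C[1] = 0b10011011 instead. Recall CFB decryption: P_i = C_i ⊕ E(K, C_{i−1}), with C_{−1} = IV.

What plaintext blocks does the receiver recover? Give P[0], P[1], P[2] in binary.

Only C[1] changed, to 0b10011011. In CFB, a change in C_i flips the same bit in P_i and garbles P_{i+1}. Decrypting the received ciphertext:
P[0]: E(K, 0b00001001) = 0b11001111; 0b01101110 ⊕ 0b11001111 = 0b10100001.
P[1]: E(K, 0b01101110) = 0b00000001; 0b10011011 ⊕ 0b00000001 = 0b10011010.
P[2]: E(K, 0b10011011) = 0b11101010; 0b11010111 ⊕ 0b11101010 = 0b00111101.
Blocks that differ from the original plaintext: P[1], P[2].

P[0] = 0b10100001, P[1] = 0b10011010, P[2] = 0b00111101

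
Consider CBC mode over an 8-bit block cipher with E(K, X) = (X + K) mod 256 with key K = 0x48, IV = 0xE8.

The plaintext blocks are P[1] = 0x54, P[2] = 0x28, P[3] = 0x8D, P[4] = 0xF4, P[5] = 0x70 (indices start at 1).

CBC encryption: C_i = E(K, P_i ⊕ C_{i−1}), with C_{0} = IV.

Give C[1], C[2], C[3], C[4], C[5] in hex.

C[1]: P[1] ⊕ 0xE8 = 0xBC; E(K, 0xBC) = 0x04.
C[2]: P[2] ⊕ 0x04 = 0x2C; E(K, 0x2C) = 0x74.
C[3]: P[3] ⊕ 0x74 = 0xF9; E(K, 0xF9) = 0x41.
C[4]: P[4] ⊕ 0x41 = 0xB5; E(K, 0xB5) = 0xFD.
C[5]: P[5] ⊕ 0xFD = 0x8D; E(K, 0x8D) = 0xD5.

C[1] = 0x04, C[2] = 0x74, C[3] = 0x41, C[4] = 0xFD, C[5] = 0xD5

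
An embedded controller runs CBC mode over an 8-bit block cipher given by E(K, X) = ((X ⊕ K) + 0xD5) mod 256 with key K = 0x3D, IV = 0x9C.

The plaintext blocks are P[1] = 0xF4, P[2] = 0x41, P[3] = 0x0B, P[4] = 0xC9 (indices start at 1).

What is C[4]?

CBC encryption: C_i = E(K, P_i ⊕ C_{i−1}), with C_{0} = IV.
C[1]: P[1] ⊕ 0x9C = 0x68; E(K, 0x68) = 0x2A.
C[2]: P[2] ⊕ 0x2A = 0x6B; E(K, 0x6B) = 0x2B.
C[3]: P[3] ⊕ 0x2B = 0x20; E(K, 0x20) = 0xF2.
C[4]: P[4] ⊕ 0xF2 = 0x3B; E(K, 0x3B) = 0xDB.

C[4] = 0xDB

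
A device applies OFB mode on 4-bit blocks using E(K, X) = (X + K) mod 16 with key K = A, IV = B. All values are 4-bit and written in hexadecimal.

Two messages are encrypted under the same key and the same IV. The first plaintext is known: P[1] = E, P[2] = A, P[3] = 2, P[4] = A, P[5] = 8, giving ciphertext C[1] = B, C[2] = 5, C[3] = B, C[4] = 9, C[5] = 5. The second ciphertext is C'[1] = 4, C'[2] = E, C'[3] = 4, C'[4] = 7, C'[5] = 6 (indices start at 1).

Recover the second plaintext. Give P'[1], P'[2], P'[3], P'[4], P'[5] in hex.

P'[1] = 1, P'[2] = 1, P'[3] = D, P'[4] = 4, P'[5] = B

In OFB with a reused IV, both messages share the same keystream S_i, so C_i ⊕ C'_i = P_i ⊕ P'_i and thus P'_i = P_i ⊕ C_i ⊕ C'_i.
P'[1]: E ⊕ B ⊕ 4 = 1.
P'[2]: A ⊕ 5 ⊕ E = 1.
P'[3]: 2 ⊕ B ⊕ 4 = D.
P'[4]: A ⊕ 9 ⊕ 7 = 4.
P'[5]: 8 ⊕ 5 ⊕ 6 = B.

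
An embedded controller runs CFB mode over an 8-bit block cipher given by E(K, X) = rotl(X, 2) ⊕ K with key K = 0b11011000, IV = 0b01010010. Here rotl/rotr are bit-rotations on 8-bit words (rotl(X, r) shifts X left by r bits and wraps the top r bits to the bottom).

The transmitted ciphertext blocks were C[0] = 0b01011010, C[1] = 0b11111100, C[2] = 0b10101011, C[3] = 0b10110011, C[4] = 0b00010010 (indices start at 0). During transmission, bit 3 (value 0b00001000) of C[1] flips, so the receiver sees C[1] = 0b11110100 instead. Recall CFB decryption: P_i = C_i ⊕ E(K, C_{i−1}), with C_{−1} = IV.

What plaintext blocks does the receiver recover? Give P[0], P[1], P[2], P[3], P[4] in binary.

P[0] = 0b11001011, P[1] = 0b01000101, P[2] = 0b10100000, P[3] = 0b11000101, P[4] = 0b00000100

Only C[1] changed, to 0b11110100. In CFB, a change in C_i flips the same bit in P_i and garbles P_{i+1}. Decrypting the received ciphertext:
P[0]: E(K, 0b01010010) = 0b10010001; 0b01011010 ⊕ 0b10010001 = 0b11001011.
P[1]: E(K, 0b01011010) = 0b10110001; 0b11110100 ⊕ 0b10110001 = 0b01000101.
P[2]: E(K, 0b11110100) = 0b00001011; 0b10101011 ⊕ 0b00001011 = 0b10100000.
P[3]: E(K, 0b10101011) = 0b01110110; 0b10110011 ⊕ 0b01110110 = 0b11000101.
P[4]: E(K, 0b10110011) = 0b00010110; 0b00010010 ⊕ 0b00010110 = 0b00000100.
Blocks that differ from the original plaintext: P[1], P[2].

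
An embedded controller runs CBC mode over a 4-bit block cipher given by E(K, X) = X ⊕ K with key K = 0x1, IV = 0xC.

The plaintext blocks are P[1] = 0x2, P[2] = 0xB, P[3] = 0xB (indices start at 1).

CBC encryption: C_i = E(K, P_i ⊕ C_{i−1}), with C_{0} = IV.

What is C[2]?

C[1]: P[1] ⊕ 0xC = 0xE; E(K, 0xE) = 0xF.
C[2]: P[2] ⊕ 0xF = 0x4; E(K, 0x4) = 0x5.

C[2] = 0x5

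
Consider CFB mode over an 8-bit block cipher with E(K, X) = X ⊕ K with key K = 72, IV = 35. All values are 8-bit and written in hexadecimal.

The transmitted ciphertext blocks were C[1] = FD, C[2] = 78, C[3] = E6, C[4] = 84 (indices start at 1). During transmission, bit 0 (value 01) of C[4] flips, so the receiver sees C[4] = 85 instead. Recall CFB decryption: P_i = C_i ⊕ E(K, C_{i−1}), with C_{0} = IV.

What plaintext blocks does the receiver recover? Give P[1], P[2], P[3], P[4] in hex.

P[1] = BA, P[2] = F7, P[3] = EC, P[4] = 11

Only C[4] changed, to 85. In CFB, a change in C_i flips the same bit in P_i and garbles P_{i+1}. Decrypting the received ciphertext:
P[1]: E(K, 35) = 47; FD ⊕ 47 = BA.
P[2]: E(K, FD) = 8F; 78 ⊕ 8F = F7.
P[3]: E(K, 78) = 0A; E6 ⊕ 0A = EC.
P[4]: E(K, E6) = 94; 85 ⊕ 94 = 11.
Blocks that differ from the original plaintext: P[4].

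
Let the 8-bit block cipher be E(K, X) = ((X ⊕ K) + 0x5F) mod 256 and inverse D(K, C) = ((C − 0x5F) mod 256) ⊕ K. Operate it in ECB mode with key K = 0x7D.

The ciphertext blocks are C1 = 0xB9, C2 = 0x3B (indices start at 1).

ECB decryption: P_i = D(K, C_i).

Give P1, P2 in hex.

P1: D(K, 0xB9) = 0x27.
P2: D(K, 0x3B) = 0xA1.

P1 = 0x27, P2 = 0xA1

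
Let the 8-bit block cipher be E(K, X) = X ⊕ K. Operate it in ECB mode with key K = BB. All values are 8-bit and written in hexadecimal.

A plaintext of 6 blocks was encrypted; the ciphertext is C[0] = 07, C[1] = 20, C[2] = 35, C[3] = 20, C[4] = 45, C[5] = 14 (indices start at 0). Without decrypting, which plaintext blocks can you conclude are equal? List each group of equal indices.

P[1] = P[3]

ECB encrypts each block independently with the same key, so equal ciphertext blocks imply equal plaintext blocks.
C[1] = C[3] = 20, so P[1] = P[3].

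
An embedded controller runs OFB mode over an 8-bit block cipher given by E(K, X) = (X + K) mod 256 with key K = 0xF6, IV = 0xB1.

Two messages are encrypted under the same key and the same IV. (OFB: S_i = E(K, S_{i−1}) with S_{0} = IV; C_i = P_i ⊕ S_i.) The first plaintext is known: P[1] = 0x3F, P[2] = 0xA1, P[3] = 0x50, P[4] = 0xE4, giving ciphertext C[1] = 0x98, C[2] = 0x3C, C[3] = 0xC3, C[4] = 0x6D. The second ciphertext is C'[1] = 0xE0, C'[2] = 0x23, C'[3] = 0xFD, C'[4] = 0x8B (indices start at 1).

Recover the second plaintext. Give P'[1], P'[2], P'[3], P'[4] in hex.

In OFB with a reused IV, both messages share the same keystream S_i, so C_i ⊕ C'_i = P_i ⊕ P'_i and thus P'_i = P_i ⊕ C_i ⊕ C'_i.
P'[1]: 0x3F ⊕ 0x98 ⊕ 0xE0 = 0x47.
P'[2]: 0xA1 ⊕ 0x3C ⊕ 0x23 = 0xBE.
P'[3]: 0x50 ⊕ 0xC3 ⊕ 0xFD = 0x6E.
P'[4]: 0xE4 ⊕ 0x6D ⊕ 0x8B = 0x02.

P'[1] = 0x47, P'[2] = 0xBE, P'[3] = 0x6E, P'[4] = 0x02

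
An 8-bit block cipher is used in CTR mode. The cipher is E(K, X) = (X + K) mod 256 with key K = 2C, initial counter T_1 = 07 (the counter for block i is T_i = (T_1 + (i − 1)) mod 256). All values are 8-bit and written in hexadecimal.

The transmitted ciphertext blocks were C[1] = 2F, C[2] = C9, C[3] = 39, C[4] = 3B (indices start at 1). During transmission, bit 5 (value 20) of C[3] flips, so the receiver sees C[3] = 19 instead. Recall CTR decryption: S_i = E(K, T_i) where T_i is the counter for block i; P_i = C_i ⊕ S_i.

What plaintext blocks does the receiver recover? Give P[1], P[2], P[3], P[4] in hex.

Only C[3] changed, to 19. In CTR, a change in C_i flips the same bit in P_i only; the keystream is unaffected. Decrypting the received ciphertext:
P[1]: T = 07, S = E(K, T) = 33; 2F ⊕ 33 = 1C.
P[2]: T = 08, S = E(K, T) = 34; C9 ⊕ 34 = FD.
P[3]: T = 09, S = E(K, T) = 35; 19 ⊕ 35 = 2C.
P[4]: T = 0A, S = E(K, T) = 36; 3B ⊕ 36 = 0D.
Blocks that differ from the original plaintext: P[3].

P[1] = 1C, P[2] = FD, P[3] = 2C, P[4] = 0D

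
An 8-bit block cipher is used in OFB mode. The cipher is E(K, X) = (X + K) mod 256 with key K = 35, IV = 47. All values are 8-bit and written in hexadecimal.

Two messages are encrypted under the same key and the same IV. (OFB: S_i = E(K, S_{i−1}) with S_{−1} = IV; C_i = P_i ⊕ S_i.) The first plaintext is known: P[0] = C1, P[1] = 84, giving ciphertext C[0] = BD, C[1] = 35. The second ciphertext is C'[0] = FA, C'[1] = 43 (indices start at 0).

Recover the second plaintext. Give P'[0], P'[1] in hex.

In OFB with a reused IV, both messages share the same keystream S_i, so C_i ⊕ C'_i = P_i ⊕ P'_i and thus P'_i = P_i ⊕ C_i ⊕ C'_i.
P'[0]: C1 ⊕ BD ⊕ FA = 86.
P'[1]: 84 ⊕ 35 ⊕ 43 = F2.

P'[0] = 86, P'[1] = F2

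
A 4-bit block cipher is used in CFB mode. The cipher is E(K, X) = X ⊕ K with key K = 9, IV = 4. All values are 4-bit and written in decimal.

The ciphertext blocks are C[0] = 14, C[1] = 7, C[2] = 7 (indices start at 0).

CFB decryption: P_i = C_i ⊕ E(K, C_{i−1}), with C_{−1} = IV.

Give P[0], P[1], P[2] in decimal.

P[0] = 3, P[1] = 0, P[2] = 9

P[0]: E(K, 4) = 13; 14 ⊕ 13 = 3.
P[1]: E(K, 14) = 7; 7 ⊕ 7 = 0.
P[2]: E(K, 7) = 14; 7 ⊕ 14 = 9.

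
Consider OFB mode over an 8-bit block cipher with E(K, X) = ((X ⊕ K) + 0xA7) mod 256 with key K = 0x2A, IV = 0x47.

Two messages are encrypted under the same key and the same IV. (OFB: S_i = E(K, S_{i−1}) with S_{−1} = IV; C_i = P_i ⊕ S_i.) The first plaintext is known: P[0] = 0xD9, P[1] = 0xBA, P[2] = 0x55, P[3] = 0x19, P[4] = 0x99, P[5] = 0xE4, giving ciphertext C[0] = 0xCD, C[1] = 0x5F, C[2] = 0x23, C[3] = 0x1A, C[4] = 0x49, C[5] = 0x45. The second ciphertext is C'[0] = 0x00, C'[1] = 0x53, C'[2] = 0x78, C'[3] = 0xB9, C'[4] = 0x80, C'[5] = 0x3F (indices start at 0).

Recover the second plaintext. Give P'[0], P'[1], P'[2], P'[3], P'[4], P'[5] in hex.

P'[0] = 0x14, P'[1] = 0xB6, P'[2] = 0x0E, P'[3] = 0xBA, P'[4] = 0x50, P'[5] = 0x9E

In OFB with a reused IV, both messages share the same keystream S_i, so C_i ⊕ C'_i = P_i ⊕ P'_i and thus P'_i = P_i ⊕ C_i ⊕ C'_i.
P'[0]: 0xD9 ⊕ 0xCD ⊕ 0x00 = 0x14.
P'[1]: 0xBA ⊕ 0x5F ⊕ 0x53 = 0xB6.
P'[2]: 0x55 ⊕ 0x23 ⊕ 0x78 = 0x0E.
P'[3]: 0x19 ⊕ 0x1A ⊕ 0xB9 = 0xBA.
P'[4]: 0x99 ⊕ 0x49 ⊕ 0x80 = 0x50.
P'[5]: 0xE4 ⊕ 0x45 ⊕ 0x3F = 0x9E.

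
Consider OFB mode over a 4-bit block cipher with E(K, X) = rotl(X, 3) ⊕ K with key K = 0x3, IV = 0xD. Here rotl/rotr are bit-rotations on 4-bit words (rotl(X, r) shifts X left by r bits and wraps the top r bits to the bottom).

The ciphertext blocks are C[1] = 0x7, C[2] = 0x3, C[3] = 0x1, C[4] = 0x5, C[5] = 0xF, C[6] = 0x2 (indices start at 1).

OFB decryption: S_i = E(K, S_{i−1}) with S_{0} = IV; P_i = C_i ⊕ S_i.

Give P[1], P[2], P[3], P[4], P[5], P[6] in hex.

P[1]: S = E(K, 0xD) = 0xD; 0x7 ⊕ 0xD = 0xA.
P[2]: S = E(K, 0xD) = 0xD; 0x3 ⊕ 0xD = 0xE.
P[3]: S = E(K, 0xD) = 0xD; 0x1 ⊕ 0xD = 0xC.
P[4]: S = E(K, 0xD) = 0xD; 0x5 ⊕ 0xD = 0x8.
P[5]: S = E(K, 0xD) = 0xD; 0xF ⊕ 0xD = 0x2.
P[6]: S = E(K, 0xD) = 0xD; 0x2 ⊕ 0xD = 0xF.

P[1] = 0xA, P[2] = 0xE, P[3] = 0xC, P[4] = 0x8, P[5] = 0x2, P[6] = 0xF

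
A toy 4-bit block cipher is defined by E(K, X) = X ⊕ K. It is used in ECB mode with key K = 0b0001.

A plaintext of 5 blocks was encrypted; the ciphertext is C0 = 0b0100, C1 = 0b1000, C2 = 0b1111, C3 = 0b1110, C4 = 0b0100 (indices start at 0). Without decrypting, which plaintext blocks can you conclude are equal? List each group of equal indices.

P0 = P4

ECB encrypts each block independently with the same key, so equal ciphertext blocks imply equal plaintext blocks.
C0 = C4 = 0b0100, so P0 = P4.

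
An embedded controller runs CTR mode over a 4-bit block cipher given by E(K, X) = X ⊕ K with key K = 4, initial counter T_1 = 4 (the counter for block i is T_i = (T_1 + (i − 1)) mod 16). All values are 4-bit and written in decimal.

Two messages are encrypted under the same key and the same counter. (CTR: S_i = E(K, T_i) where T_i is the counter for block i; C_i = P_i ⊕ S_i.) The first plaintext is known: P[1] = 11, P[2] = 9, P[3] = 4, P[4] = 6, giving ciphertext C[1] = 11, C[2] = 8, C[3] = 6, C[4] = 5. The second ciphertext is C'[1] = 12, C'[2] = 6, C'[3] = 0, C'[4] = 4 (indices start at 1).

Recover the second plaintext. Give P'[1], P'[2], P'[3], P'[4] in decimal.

In CTR with a reused counter, both messages share the same keystream S_i, so C_i ⊕ C'_i = P_i ⊕ P'_i and thus P'_i = P_i ⊕ C_i ⊕ C'_i.
P'[1]: 11 ⊕ 11 ⊕ 12 = 12.
P'[2]: 9 ⊕ 8 ⊕ 6 = 7.
P'[3]: 4 ⊕ 6 ⊕ 0 = 2.
P'[4]: 6 ⊕ 5 ⊕ 4 = 7.

P'[1] = 12, P'[2] = 7, P'[3] = 2, P'[4] = 7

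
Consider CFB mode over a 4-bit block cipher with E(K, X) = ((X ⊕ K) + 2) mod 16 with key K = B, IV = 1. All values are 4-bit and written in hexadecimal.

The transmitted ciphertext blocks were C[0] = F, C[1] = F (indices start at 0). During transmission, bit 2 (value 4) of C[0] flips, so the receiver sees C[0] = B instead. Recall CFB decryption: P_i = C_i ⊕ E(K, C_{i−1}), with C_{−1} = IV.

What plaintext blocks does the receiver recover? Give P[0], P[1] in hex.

P[0] = 7, P[1] = D

Only C[0] changed, to B. In CFB, a change in C_i flips the same bit in P_i and garbles P_{i+1}. Decrypting the received ciphertext:
P[0]: E(K, 1) = C; B ⊕ C = 7.
P[1]: E(K, B) = 2; F ⊕ 2 = D.
Blocks that differ from the original plaintext: P[0], P[1].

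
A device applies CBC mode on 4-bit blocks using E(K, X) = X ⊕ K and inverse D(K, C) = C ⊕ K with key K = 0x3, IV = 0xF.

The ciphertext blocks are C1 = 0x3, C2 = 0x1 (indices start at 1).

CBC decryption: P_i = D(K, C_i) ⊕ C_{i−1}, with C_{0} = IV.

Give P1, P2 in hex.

P1: D(K, 0x3) = 0x0; 0x0 ⊕ 0xF = 0xF.
P2: D(K, 0x1) = 0x2; 0x2 ⊕ 0x3 = 0x1.

P1 = 0xF, P2 = 0x1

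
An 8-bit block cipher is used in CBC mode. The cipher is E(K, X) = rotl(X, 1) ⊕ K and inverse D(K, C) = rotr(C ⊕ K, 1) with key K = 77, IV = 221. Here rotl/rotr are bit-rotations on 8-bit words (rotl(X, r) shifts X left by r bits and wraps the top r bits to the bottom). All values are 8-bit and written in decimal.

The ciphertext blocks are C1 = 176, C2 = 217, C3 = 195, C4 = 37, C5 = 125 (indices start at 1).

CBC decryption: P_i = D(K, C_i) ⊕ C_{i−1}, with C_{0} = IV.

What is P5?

P5 = 61

P5: D(K, 125) = 24; 24 ⊕ 37 = 61.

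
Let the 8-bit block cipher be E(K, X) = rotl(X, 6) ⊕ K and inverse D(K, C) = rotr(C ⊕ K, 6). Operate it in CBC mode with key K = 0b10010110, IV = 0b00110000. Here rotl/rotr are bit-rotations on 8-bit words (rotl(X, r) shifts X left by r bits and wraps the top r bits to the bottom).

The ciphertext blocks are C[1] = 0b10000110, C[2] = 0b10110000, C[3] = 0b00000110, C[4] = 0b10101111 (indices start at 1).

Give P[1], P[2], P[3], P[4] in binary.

CBC decryption: P_i = D(K, C_i) ⊕ C_{i−1}, with C_{0} = IV.
P[1]: D(K, 0b10000110) = 0b01000000; 0b01000000 ⊕ 0b00110000 = 0b01110000.
P[2]: D(K, 0b10110000) = 0b10011000; 0b10011000 ⊕ 0b10000110 = 0b00011110.
P[3]: D(K, 0b00000110) = 0b01000010; 0b01000010 ⊕ 0b10110000 = 0b11110010.
P[4]: D(K, 0b10101111) = 0b11100100; 0b11100100 ⊕ 0b00000110 = 0b11100010.

P[1] = 0b01110000, P[2] = 0b00011110, P[3] = 0b11110010, P[4] = 0b11100010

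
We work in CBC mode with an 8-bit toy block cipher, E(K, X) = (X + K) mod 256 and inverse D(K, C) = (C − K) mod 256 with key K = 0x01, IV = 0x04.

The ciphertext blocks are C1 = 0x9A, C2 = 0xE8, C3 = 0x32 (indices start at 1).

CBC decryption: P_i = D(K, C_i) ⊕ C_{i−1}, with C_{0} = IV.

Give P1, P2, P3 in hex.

P1 = 0x9D, P2 = 0x7D, P3 = 0xD9

P1: D(K, 0x9A) = 0x99; 0x99 ⊕ 0x04 = 0x9D.
P2: D(K, 0xE8) = 0xE7; 0xE7 ⊕ 0x9A = 0x7D.
P3: D(K, 0x32) = 0x31; 0x31 ⊕ 0xE8 = 0xD9.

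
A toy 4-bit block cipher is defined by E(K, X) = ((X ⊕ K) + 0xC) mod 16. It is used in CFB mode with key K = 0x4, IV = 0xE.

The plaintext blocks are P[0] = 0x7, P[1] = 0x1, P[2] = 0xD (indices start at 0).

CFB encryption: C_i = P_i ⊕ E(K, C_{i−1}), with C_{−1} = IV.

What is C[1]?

C[1] = 0x0

C[0]: E(K, 0xE) = 0x6; 0x7 ⊕ 0x6 = 0x1.
C[1]: E(K, 0x1) = 0x1; 0x1 ⊕ 0x1 = 0x0.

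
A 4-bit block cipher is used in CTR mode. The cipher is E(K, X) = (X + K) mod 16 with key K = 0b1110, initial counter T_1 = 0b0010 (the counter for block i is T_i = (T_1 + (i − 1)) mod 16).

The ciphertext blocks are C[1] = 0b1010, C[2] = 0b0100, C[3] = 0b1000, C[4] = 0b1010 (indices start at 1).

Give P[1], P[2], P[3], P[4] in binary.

P[1] = 0b1010, P[2] = 0b0101, P[3] = 0b1010, P[4] = 0b1001

CTR decryption: S_i = E(K, T_i) where T_i is the counter for block i; P_i = C_i ⊕ S_i.
P[1]: T = 0b0010, S = E(K, T) = 0b0000; 0b1010 ⊕ 0b0000 = 0b1010.
P[2]: T = 0b0011, S = E(K, T) = 0b0001; 0b0100 ⊕ 0b0001 = 0b0101.
P[3]: T = 0b0100, S = E(K, T) = 0b0010; 0b1000 ⊕ 0b0010 = 0b1010.
P[4]: T = 0b0101, S = E(K, T) = 0b0011; 0b1010 ⊕ 0b0011 = 0b1001.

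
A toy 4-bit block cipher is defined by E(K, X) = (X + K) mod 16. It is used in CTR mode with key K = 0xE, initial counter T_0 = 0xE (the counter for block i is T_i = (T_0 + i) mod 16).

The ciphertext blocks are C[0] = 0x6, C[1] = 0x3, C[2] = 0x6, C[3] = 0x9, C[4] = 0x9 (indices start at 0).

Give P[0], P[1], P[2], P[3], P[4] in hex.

P[0] = 0xA, P[1] = 0xE, P[2] = 0x8, P[3] = 0x6, P[4] = 0x9

CTR decryption: S_i = E(K, T_i) where T_i is the counter for block i; P_i = C_i ⊕ S_i.
P[0]: T = 0xE, S = E(K, T) = 0xC; 0x6 ⊕ 0xC = 0xA.
P[1]: T = 0xF, S = E(K, T) = 0xD; 0x3 ⊕ 0xD = 0xE.
P[2]: T = 0x0, S = E(K, T) = 0xE; 0x6 ⊕ 0xE = 0x8.
P[3]: T = 0x1, S = E(K, T) = 0xF; 0x9 ⊕ 0xF = 0x6.
P[4]: T = 0x2, S = E(K, T) = 0x0; 0x9 ⊕ 0x0 = 0x9.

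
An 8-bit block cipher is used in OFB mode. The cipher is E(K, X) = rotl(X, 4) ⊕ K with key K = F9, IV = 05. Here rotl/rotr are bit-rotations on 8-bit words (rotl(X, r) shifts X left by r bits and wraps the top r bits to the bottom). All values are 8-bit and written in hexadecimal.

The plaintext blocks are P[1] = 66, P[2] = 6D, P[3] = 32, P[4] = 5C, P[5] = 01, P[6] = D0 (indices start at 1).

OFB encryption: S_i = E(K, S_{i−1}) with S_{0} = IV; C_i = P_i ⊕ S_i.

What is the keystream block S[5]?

C[1]: S = E(K, 05) = A9; 66 ⊕ A9 = CF.
C[2]: S = E(K, A9) = 63; 6D ⊕ 63 = 0E.
C[3]: S = E(K, 63) = CF; 32 ⊕ CF = FD.
C[4]: S = E(K, CF) = 05; 5C ⊕ 05 = 59.
C[5]: S = E(K, 05) = A9; 01 ⊕ A9 = A8.
So S[5] = A9.

A9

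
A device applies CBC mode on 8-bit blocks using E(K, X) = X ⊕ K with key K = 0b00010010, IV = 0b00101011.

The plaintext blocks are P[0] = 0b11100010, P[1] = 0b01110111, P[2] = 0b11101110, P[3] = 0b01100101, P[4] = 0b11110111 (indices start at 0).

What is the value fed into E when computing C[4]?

CBC encryption: C_i = E(K, P_i ⊕ C_{i−1}), with C_{−1} = IV.
C[0]: P[0] ⊕ 0b00101011 = 0b11001001; E(K, 0b11001001) = 0b11011011.
C[1]: P[1] ⊕ 0b11011011 = 0b10101100; E(K, 0b10101100) = 0b10111110.
C[2]: P[2] ⊕ 0b10111110 = 0b01010000; E(K, 0b01010000) = 0b01000010.
C[3]: P[3] ⊕ 0b01000010 = 0b00100111; E(K, 0b00100111) = 0b00110101.
C[4]: P[4] ⊕ 0b00110101 = 0b11000010; E(K, 0b11000010) = 0b11010000.
So the input to E for block [4] is 0b11000010.

0b11000010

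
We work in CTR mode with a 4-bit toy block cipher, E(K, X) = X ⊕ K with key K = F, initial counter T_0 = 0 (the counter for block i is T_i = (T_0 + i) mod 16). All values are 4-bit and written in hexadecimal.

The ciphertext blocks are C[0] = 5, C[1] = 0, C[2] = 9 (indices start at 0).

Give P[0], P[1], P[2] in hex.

P[0] = A, P[1] = E, P[2] = 4

CTR decryption: S_i = E(K, T_i) where T_i is the counter for block i; P_i = C_i ⊕ S_i.
P[0]: T = 0, S = E(K, T) = F; 5 ⊕ F = A.
P[1]: T = 1, S = E(K, T) = E; 0 ⊕ E = E.
P[2]: T = 2, S = E(K, T) = D; 9 ⊕ D = 4.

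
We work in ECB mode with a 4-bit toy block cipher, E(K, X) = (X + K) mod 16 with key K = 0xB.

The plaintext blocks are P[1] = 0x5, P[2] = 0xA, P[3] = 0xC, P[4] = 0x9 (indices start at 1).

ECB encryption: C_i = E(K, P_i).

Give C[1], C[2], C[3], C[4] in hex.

C[1]: E(K, 0x5) = 0x0.
C[2]: E(K, 0xA) = 0x5.
C[3]: E(K, 0xC) = 0x7.
C[4]: E(K, 0x9) = 0x4.

C[1] = 0x0, C[2] = 0x5, C[3] = 0x7, C[4] = 0x4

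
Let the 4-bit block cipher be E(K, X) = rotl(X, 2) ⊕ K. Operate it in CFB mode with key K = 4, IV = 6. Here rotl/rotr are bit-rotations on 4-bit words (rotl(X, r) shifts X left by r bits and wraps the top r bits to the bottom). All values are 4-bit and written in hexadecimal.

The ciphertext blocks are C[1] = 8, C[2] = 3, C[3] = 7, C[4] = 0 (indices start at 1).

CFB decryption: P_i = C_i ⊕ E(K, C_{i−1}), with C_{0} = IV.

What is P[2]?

P[2] = 5

P[2]: E(K, 8) = 6; 3 ⊕ 6 = 5.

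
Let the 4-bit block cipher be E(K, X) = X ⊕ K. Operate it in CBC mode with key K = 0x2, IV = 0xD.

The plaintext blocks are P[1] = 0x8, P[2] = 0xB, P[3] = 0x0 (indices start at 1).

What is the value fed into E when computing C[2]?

0xC

CBC encryption: C_i = E(K, P_i ⊕ C_{i−1}), with C_{0} = IV.
C[1]: P[1] ⊕ 0xD = 0x5; E(K, 0x5) = 0x7.
C[2]: P[2] ⊕ 0x7 = 0xC; E(K, 0xC) = 0xE.
So the input to E for block [2] is 0xC.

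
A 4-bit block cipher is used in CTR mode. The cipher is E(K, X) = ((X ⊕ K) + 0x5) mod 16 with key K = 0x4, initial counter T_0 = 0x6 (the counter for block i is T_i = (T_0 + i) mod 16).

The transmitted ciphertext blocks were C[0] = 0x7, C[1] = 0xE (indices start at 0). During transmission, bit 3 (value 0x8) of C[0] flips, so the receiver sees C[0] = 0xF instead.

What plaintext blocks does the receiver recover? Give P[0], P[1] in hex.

CTR decryption: S_i = E(K, T_i) where T_i is the counter for block i; P_i = C_i ⊕ S_i.
Only C[0] changed, to 0xF. In CTR, a change in C_i flips the same bit in P_i only; the keystream is unaffected. Decrypting the received ciphertext:
P[0]: T = 0x6, S = E(K, T) = 0x7; 0xF ⊕ 0x7 = 0x8.
P[1]: T = 0x7, S = E(K, T) = 0x8; 0xE ⊕ 0x8 = 0x6.
Blocks that differ from the original plaintext: P[0].

P[0] = 0x8, P[1] = 0x6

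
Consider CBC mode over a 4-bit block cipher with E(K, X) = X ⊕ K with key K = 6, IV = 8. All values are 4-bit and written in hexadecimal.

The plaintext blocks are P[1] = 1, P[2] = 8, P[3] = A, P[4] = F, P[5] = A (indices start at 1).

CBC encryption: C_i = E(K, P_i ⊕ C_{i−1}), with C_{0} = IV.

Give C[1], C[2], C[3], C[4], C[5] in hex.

C[1]: P[1] ⊕ 8 = 9; E(K, 9) = F.
C[2]: P[2] ⊕ F = 7; E(K, 7) = 1.
C[3]: P[3] ⊕ 1 = B; E(K, B) = D.
C[4]: P[4] ⊕ D = 2; E(K, 2) = 4.
C[5]: P[5] ⊕ 4 = E; E(K, E) = 8.

C[1] = F, C[2] = 1, C[3] = D, C[4] = 4, C[5] = 8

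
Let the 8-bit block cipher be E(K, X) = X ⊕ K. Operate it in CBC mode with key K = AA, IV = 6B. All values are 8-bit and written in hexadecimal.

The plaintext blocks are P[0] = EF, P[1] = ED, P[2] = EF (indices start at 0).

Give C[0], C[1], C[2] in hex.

C[0] = 2E, C[1] = 69, C[2] = 2C

CBC encryption: C_i = E(K, P_i ⊕ C_{i−1}), with C_{−1} = IV.
C[0]: P[0] ⊕ 6B = 84; E(K, 84) = 2E.
C[1]: P[1] ⊕ 2E = C3; E(K, C3) = 69.
C[2]: P[2] ⊕ 69 = 86; E(K, 86) = 2C.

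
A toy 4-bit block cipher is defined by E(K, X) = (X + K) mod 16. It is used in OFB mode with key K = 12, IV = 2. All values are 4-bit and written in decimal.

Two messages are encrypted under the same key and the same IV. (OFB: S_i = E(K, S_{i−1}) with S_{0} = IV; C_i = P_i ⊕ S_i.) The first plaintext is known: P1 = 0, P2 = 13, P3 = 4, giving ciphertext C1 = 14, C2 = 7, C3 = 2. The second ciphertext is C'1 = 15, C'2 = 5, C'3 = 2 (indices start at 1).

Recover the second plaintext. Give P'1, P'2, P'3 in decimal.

In OFB with a reused IV, both messages share the same keystream S_i, so C_i ⊕ C'_i = P_i ⊕ P'_i and thus P'_i = P_i ⊕ C_i ⊕ C'_i.
P'1: 0 ⊕ 14 ⊕ 15 = 1.
P'2: 13 ⊕ 7 ⊕ 5 = 15.
P'3: 4 ⊕ 2 ⊕ 2 = 4.

P'1 = 1, P'2 = 15, P'3 = 4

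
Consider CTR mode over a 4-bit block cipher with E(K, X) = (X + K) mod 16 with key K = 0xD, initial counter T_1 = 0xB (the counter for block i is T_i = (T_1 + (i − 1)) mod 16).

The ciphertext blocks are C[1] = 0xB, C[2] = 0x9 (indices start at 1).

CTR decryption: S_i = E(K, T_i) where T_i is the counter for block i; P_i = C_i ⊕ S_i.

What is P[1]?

P[1] = 0x3

P[1]: T = 0xB, S = E(K, T) = 0x8; 0xB ⊕ 0x8 = 0x3.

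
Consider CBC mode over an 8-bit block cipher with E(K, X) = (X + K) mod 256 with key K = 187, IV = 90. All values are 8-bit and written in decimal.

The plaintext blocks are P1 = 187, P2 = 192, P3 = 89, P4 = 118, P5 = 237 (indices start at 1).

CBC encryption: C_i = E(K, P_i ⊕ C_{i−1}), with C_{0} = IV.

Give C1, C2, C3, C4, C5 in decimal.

C1 = 156, C2 = 23, C3 = 9, C4 = 58, C5 = 146

C1: P1 ⊕ 90 = 225; E(K, 225) = 156.
C2: P2 ⊕ 156 = 92; E(K, 92) = 23.
C3: P3 ⊕ 23 = 78; E(K, 78) = 9.
C4: P4 ⊕ 9 = 127; E(K, 127) = 58.
C5: P5 ⊕ 58 = 215; E(K, 215) = 146.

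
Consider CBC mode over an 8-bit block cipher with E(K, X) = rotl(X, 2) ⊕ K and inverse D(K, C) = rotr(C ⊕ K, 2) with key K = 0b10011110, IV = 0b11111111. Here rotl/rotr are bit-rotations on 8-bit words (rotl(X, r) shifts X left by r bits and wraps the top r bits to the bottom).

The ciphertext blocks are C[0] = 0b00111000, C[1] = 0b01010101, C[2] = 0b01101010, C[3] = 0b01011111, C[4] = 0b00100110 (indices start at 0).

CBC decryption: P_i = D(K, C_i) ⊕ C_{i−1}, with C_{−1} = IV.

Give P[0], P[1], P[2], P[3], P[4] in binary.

P[0]: D(K, 0b00111000) = 0b10101001; 0b10101001 ⊕ 0b11111111 = 0b01010110.
P[1]: D(K, 0b01010101) = 0b11110010; 0b11110010 ⊕ 0b00111000 = 0b11001010.
P[2]: D(K, 0b01101010) = 0b00111101; 0b00111101 ⊕ 0b01010101 = 0b01101000.
P[3]: D(K, 0b01011111) = 0b01110000; 0b01110000 ⊕ 0b01101010 = 0b00011010.
P[4]: D(K, 0b00100110) = 0b00101110; 0b00101110 ⊕ 0b01011111 = 0b01110001.

P[0] = 0b01010110, P[1] = 0b11001010, P[2] = 0b01101000, P[3] = 0b00011010, P[4] = 0b01110001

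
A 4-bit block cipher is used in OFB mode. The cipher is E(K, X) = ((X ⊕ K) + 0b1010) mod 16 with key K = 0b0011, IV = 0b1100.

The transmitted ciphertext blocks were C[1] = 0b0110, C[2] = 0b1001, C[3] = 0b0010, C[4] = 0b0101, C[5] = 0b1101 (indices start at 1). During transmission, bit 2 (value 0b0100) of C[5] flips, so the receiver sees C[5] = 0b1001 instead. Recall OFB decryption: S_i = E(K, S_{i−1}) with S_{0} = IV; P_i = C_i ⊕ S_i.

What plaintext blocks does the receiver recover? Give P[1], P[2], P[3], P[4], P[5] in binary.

Only C[5] changed, to 0b1001. In OFB, a change in C_i flips the same bit in P_i only; the keystream is unaffected. Decrypting the received ciphertext:
P[1]: S = E(K, 0b1100) = 0b1001; 0b0110 ⊕ 0b1001 = 0b1111.
P[2]: S = E(K, 0b1001) = 0b0100; 0b1001 ⊕ 0b0100 = 0b1101.
P[3]: S = E(K, 0b0100) = 0b0001; 0b0010 ⊕ 0b0001 = 0b0011.
P[4]: S = E(K, 0b0001) = 0b1100; 0b0101 ⊕ 0b1100 = 0b1001.
P[5]: S = E(K, 0b1100) = 0b1001; 0b1001 ⊕ 0b1001 = 0b0000.
Blocks that differ from the original plaintext: P[5].

P[1] = 0b1111, P[2] = 0b1101, P[3] = 0b0011, P[4] = 0b1001, P[5] = 0b0000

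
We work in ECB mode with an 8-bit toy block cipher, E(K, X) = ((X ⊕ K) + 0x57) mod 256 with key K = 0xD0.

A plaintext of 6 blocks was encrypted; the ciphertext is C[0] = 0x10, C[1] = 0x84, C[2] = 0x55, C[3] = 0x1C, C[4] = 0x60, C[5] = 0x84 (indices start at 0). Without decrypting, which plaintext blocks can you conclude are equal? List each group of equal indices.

ECB encrypts each block independently with the same key, so equal ciphertext blocks imply equal plaintext blocks.
C[1] = C[5] = 0x84, so P[1] = P[5].

P[1] = P[5]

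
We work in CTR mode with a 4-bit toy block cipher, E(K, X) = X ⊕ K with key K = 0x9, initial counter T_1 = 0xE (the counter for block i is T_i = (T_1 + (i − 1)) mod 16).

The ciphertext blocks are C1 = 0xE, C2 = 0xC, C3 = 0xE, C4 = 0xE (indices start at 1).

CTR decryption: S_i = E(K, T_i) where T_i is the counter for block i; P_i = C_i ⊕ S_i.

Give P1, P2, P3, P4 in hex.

P1: T = 0xE, S = E(K, T) = 0x7; 0xE ⊕ 0x7 = 0x9.
P2: T = 0xF, S = E(K, T) = 0x6; 0xC ⊕ 0x6 = 0xA.
P3: T = 0x0, S = E(K, T) = 0x9; 0xE ⊕ 0x9 = 0x7.
P4: T = 0x1, S = E(K, T) = 0x8; 0xE ⊕ 0x8 = 0x6.

P1 = 0x9, P2 = 0xA, P3 = 0x7, P4 = 0x6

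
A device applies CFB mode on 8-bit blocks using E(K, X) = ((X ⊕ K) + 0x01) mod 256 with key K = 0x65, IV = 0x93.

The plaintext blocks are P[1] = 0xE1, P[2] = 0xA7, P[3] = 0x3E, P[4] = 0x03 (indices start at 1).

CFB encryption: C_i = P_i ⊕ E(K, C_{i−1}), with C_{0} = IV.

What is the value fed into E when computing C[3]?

C[1]: E(K, 0x93) = 0xF7; 0xE1 ⊕ 0xF7 = 0x16.
C[2]: E(K, 0x16) = 0x74; 0xA7 ⊕ 0x74 = 0xD3.
C[3]: E(K, 0xD3) = 0xB7; 0x3E ⊕ 0xB7 = 0x89.
So the input to E for block [3] is 0xD3.

0xD3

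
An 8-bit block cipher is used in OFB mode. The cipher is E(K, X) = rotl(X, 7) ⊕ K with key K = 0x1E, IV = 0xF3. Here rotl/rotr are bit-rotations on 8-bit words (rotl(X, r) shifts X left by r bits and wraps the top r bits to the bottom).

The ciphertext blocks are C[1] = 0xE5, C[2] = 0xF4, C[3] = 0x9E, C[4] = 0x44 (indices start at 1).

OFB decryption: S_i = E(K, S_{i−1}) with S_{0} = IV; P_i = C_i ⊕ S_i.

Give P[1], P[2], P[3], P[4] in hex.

P[1] = 0x02, P[2] = 0x19, P[3] = 0x76, P[4] = 0x2E

P[1]: S = E(K, 0xF3) = 0xE7; 0xE5 ⊕ 0xE7 = 0x02.
P[2]: S = E(K, 0xE7) = 0xED; 0xF4 ⊕ 0xED = 0x19.
P[3]: S = E(K, 0xED) = 0xE8; 0x9E ⊕ 0xE8 = 0x76.
P[4]: S = E(K, 0xE8) = 0x6A; 0x44 ⊕ 0x6A = 0x2E.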